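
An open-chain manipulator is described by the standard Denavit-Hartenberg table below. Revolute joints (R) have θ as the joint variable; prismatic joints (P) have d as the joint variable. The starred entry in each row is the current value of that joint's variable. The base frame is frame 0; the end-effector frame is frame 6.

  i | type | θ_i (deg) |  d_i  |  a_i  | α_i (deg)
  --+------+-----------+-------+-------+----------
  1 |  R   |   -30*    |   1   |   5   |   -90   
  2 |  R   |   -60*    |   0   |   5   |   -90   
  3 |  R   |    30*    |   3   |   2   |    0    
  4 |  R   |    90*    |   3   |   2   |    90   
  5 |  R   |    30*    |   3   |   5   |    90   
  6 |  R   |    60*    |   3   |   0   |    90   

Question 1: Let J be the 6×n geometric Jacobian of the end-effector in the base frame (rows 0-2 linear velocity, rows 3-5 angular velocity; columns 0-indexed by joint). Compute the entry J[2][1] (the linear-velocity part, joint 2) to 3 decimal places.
-7.819

axis z_1 = (0.5000,0.8660,0.0000); lever o_n−o_1 = (2.1307,-11.9470,1.7386)
cross product → J_v[:, 1] = (1.5057,-0.8693,-7.8187)
J_ω[:, 1] = z_1
entry J[2][1] = -7.8187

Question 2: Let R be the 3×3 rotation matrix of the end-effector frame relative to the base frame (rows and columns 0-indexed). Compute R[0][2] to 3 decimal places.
End-effector z-axis (col 2 of R) = (-0.2249,-0.3315,-0.9163)
R[0][2] = -0.2249

-0.225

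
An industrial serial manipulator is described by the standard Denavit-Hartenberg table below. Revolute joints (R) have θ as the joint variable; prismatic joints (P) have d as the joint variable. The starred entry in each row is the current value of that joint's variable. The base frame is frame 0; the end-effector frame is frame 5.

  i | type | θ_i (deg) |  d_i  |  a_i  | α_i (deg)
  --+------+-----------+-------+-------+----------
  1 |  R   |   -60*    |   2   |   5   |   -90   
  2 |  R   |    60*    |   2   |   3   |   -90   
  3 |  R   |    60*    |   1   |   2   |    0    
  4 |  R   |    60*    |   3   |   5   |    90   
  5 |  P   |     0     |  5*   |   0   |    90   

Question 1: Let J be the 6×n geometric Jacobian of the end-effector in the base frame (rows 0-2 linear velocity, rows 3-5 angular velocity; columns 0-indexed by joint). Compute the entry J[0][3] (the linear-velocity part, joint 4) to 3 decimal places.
axis z_3 = (-0.4330,0.7500,-0.5000); lever o_n−o_3 = (-6.7566,-1.9575,-3.0849)
cross product → J_v[:, 3] = (-3.2925,2.0425,5.9151)
J_ω[:, 3] = z_3
entry J[0][3] = -3.2925

-3.292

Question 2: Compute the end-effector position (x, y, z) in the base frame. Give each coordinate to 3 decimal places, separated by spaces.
-3.458 -7.136 -5.049

after link 1: o_1 = (2.5000, -4.3301, 2.0000)
after link 2: o_2 = (4.9821, -4.6292, -0.5981)
after link 3: o_3 = (3.2990, -5.1782, -1.9641)
after link 4: o_4 = (-2.3750, -4.0107, -1.2990)
after link 5: o_5 = (-3.4575, -7.1357, -5.0490)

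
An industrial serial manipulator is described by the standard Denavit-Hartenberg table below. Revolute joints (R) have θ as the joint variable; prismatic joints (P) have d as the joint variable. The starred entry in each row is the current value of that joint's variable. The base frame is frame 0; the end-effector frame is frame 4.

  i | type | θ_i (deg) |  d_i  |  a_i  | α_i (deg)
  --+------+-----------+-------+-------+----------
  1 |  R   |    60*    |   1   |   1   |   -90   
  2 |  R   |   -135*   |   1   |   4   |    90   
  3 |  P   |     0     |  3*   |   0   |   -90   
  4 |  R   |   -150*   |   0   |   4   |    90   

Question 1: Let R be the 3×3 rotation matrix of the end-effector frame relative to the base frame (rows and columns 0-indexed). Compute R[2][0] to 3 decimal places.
End-effector x-axis (col 0 of R) = (0.1294,0.2241,-0.9659)
R[2][0] = -0.9659

-0.966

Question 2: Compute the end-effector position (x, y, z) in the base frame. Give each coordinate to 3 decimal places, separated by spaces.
after link 1: o_1 = (0.5000, 0.8660, 1.0000)
after link 2: o_2 = (-1.7802, -1.0835, 3.8284)
after link 3: o_3 = (-2.8409, -2.9206, 1.7071)
after link 4: o_4 = (-2.3233, -2.0240, -2.1566)

-2.323 -2.024 -2.157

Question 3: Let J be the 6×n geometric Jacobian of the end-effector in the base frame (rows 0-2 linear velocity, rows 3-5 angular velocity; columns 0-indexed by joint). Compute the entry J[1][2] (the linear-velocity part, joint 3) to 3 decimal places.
-0.612

prismatic axis z_2 = (-0.3536,-0.6124,-0.7071)
J_v[:, 2] = z_2; J_ω[:, 2] = (0,0,0)
entry J[1][2] = -0.6124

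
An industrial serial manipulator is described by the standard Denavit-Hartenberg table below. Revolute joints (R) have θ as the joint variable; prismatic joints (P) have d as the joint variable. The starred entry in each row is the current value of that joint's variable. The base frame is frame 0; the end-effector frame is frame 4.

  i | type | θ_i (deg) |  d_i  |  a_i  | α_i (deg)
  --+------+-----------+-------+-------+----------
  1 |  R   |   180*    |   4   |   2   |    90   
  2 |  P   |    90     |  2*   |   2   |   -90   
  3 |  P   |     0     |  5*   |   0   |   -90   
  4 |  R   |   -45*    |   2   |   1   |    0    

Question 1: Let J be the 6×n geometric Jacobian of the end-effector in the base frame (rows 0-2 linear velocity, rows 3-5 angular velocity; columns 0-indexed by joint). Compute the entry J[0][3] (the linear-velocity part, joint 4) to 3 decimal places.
axis z_3 = (0.0000,-1.0000,-0.0000); lever o_n−o_3 = (0.7071,-2.0000,0.7071)
cross product → J_v[:, 3] = (-0.7071,-0.0000,0.7071)
J_ω[:, 3] = z_3
entry J[0][3] = -0.7071

-0.707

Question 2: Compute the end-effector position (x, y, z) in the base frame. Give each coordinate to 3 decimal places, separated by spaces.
after link 1: o_1 = (-2.0000, 0.0000, 4.0000)
after link 2: o_2 = (-2.0000, 2.0000, 6.0000)
after link 3: o_3 = (3.0000, 2.0000, 6.0000)
after link 4: o_4 = (3.7071, -0.0000, 6.7071)

3.707 -0.000 6.707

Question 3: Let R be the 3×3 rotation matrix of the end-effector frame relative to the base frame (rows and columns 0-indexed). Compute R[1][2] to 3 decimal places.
End-effector z-axis (col 2 of R) = (0.0000,-1.0000,-0.0000)
R[1][2] = -1.0000

-1.000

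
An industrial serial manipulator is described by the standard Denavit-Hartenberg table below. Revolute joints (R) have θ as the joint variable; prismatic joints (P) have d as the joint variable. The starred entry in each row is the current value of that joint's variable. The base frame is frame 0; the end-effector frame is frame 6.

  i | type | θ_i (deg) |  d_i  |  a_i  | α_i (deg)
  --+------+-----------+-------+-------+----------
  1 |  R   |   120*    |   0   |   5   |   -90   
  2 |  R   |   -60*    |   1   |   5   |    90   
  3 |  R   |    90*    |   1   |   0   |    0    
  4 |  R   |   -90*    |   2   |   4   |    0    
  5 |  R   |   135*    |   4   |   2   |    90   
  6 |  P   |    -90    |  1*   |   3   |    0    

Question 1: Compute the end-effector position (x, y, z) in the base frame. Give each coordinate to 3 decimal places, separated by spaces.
after link 1: o_1 = (-2.5000, 4.3301, 0.0000)
after link 2: o_2 = (-4.6160, 5.9952, 4.3301)
after link 3: o_3 = (-4.1830, 5.2452, 4.8301)
after link 4: o_4 = (-4.3170, 5.4772, 9.2942)
after link 5: o_5 = (-3.4561, 1.1578, 10.0695)
after link 6: o_6 = (-5.5443, 3.3604, 9.1819)

-5.544 3.360 9.182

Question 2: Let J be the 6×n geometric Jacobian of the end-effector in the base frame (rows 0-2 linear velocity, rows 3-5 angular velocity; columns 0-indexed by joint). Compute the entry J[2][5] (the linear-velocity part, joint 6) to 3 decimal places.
prismatic axis z_5 = (-0.7891,-0.0474,0.6124)
J_v[:, 5] = z_5; J_ω[:, 5] = (0,0,0)
entry J[2][5] = 0.6124

0.612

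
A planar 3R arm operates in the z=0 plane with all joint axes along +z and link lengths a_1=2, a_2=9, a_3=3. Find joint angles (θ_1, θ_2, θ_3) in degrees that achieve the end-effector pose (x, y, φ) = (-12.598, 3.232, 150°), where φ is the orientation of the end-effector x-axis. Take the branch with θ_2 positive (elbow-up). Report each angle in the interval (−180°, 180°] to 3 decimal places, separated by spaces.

119.997 60.003 -30.001

wrist centre = target − a_3·(cos φ, sin φ) = (-9.9999, 1.7320)
cos θ_2 = (102.9983−2²−9²)/(2·2·9) = 0.5000; θ_2 = 60.0031° (elbow-up)
β = atan2(1.7320,-9.9999) = 170.1738°; ψ = atan2(7.7945,6.4996) = 50.1763°
θ_1 = β − ψ = 119.9975°
θ_3 = φ − θ_1 − θ_2 = -30.0006° (wrapped to (-180°,180°])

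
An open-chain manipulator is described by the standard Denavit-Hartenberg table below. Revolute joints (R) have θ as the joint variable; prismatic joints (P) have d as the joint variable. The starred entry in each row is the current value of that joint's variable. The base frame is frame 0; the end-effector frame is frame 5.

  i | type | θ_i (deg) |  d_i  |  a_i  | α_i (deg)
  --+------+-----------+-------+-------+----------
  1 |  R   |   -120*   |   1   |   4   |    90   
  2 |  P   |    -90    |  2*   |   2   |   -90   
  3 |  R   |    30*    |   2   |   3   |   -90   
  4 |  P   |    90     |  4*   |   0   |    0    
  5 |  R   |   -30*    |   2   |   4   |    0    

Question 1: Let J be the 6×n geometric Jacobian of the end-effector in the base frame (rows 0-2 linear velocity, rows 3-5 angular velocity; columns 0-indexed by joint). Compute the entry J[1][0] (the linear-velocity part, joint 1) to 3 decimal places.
3.665

axis z_0 = ẑ; lever o_n−o_0 = (3.6651,-5.0442,-2.3301)
cross product → J_v[:, 0] = (5.0442,3.6651,-0.0000)
J_ω[:, 0] = z_0
entry J[1][0] = 3.6651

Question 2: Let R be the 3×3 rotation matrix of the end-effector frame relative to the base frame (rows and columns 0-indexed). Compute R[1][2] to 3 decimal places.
End-effector z-axis (col 2 of R) = (0.7500,-0.4330,0.5000)
R[1][2] = -0.4330

-0.433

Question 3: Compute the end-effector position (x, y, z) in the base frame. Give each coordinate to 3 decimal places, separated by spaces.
after link 1: o_1 = (-2.0000, -3.4641, 1.0000)
after link 2: o_2 = (-3.7321, -2.4641, -1.0000)
after link 3: o_3 = (-3.4330, -4.9462, -3.5981)
after link 4: o_4 = (-0.4330, -6.6782, -1.5981)
after link 5: o_5 = (3.6651, -5.0442, -2.3301)

3.665 -5.044 -2.330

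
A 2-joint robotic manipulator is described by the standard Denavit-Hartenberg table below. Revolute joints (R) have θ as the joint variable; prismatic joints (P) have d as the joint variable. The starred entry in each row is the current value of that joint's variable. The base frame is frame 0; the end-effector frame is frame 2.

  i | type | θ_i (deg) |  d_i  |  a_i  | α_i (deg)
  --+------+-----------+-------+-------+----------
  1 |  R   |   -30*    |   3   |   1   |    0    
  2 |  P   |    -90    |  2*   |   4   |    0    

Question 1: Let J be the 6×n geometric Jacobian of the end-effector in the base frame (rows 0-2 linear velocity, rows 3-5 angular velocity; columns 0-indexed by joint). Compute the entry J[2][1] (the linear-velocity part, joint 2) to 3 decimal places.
1.000

prismatic axis z_1 = (0.0000,0.0000,1.0000)
J_v[:, 1] = z_1; J_ω[:, 1] = (0,0,0)
entry J[2][1] = 1.0000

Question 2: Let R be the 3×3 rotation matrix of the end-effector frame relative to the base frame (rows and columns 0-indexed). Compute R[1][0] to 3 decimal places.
End-effector x-axis (col 0 of R) = (-0.5000,-0.8660,0.0000)
R[1][0] = -0.8660

-0.866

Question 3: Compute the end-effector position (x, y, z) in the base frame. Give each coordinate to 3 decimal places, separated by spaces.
-1.134 -3.964 5.000

after link 1: o_1 = (0.8660, -0.5000, 3.0000)
after link 2: o_2 = (-1.1340, -3.9641, 5.0000)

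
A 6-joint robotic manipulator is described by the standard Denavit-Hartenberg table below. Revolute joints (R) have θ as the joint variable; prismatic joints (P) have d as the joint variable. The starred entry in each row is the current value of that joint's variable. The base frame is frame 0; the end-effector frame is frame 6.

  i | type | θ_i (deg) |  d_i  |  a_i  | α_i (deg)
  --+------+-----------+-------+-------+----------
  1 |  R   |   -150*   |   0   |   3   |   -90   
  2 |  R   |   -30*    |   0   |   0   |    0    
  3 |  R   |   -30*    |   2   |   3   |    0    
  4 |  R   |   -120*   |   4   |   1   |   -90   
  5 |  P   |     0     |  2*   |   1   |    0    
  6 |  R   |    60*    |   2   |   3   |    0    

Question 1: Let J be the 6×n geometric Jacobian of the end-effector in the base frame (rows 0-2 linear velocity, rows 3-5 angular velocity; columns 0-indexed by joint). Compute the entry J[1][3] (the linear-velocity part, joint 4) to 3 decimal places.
-2.000

axis z_3 = (0.5000,-0.8660,0.0000); lever o_n−o_3 = (3.7321,0.5359,4.0000)
cross product → J_v[:, 3] = (-3.4641,-2.0000,3.5000)
J_ω[:, 3] = z_3
entry J[1][3] = -2.0000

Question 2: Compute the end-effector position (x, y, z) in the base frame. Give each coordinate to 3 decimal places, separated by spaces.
0.835 -3.446 6.598

after link 1: o_1 = (-2.5981, -1.5000, 0.0000)
after link 2: o_2 = (-2.5981, -1.5000, 0.0000)
after link 3: o_3 = (-2.8971, -3.9821, 2.5981)
after link 4: o_4 = (-0.0311, -6.9462, 2.5981)
after link 5: o_5 = (0.8349, -6.4462, 4.5981)
after link 6: o_6 = (0.8349, -3.4462, 6.5981)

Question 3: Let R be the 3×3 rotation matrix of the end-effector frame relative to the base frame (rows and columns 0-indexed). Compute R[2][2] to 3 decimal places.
End-effector z-axis (col 2 of R) = (-0.0000,-0.0000,1.0000)
R[2][2] = 1.0000

1.000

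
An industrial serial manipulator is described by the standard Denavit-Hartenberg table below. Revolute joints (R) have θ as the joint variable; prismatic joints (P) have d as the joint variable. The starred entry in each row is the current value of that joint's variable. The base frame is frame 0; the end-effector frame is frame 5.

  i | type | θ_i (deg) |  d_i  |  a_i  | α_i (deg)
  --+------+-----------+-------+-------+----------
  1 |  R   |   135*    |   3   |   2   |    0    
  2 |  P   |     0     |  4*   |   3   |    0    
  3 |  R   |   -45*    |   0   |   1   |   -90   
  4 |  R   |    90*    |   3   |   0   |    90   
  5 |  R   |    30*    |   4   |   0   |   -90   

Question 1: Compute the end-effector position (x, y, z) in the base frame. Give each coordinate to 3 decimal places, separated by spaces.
after link 1: o_1 = (-1.4142, 1.4142, 3.0000)
after link 2: o_2 = (-3.5355, 3.5355, 7.0000)
after link 3: o_3 = (-3.5355, 4.5355, 7.0000)
after link 4: o_4 = (-6.5355, 4.5355, 7.0000)
after link 5: o_5 = (-6.5355, 8.5355, 7.0000)

-6.536 8.536 7.000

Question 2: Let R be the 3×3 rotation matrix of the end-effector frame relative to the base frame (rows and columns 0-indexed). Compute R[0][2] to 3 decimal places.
End-effector z-axis (col 2 of R) = (-0.8660,-0.0000,0.5000)
R[0][2] = -0.8660

-0.866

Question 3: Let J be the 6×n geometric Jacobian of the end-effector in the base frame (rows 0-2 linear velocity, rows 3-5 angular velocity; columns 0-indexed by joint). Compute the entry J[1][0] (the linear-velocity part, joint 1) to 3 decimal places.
axis z_0 = ẑ; lever o_n−o_0 = (-6.5355,8.5355,7.0000)
cross product → J_v[:, 0] = (-8.5355,-6.5355,0.0000)
J_ω[:, 0] = z_0
entry J[1][0] = -6.5355

-6.536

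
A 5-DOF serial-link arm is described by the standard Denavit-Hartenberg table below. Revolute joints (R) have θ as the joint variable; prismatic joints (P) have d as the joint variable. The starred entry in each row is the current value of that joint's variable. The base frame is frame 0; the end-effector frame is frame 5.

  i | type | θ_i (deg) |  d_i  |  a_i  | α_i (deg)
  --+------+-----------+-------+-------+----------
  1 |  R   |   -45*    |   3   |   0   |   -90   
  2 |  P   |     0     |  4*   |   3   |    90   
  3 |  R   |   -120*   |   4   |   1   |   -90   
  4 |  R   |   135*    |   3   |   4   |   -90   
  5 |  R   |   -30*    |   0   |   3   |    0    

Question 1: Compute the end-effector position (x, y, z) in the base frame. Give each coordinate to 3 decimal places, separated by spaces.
9.655 -2.691 2.334

after link 1: o_1 = (0.0000, 0.0000, 3.0000)
after link 2: o_2 = (4.9497, 0.7071, 3.0000)
after link 3: o_3 = (3.9838, 0.4483, 7.0000)
after link 4: o_4 = (7.4923, -1.7174, 4.1716)
after link 5: o_5 = (9.6551, -2.6908, 2.3345)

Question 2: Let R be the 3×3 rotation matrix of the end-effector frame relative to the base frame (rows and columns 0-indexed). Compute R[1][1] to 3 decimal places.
0.928

End-effector y-axis (col 1 of R) = (0.1174,0.9280,-0.3536)
R[1][1] = 0.9280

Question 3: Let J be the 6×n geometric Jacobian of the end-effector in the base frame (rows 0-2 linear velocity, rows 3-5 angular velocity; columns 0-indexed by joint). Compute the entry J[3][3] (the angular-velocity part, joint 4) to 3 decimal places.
0.259

axis z_3 = (0.2588,-0.9659,0.0000); lever o_n−o_3 = (5.6713,-3.1391,-4.6655)
cross product → J_v[:, 3] = (4.5066,1.2075,4.6655)
J_ω[:, 3] = z_3
entry J[3][3] = 0.2588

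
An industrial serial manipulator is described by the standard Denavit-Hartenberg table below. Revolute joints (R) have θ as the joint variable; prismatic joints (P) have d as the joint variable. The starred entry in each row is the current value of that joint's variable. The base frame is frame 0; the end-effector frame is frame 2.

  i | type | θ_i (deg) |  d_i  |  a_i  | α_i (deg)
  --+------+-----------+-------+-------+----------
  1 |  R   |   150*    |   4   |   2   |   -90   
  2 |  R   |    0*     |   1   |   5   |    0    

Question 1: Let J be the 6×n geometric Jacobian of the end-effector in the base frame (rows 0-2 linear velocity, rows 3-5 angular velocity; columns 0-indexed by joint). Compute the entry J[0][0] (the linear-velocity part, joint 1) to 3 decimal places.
axis z_0 = ẑ; lever o_n−o_0 = (-6.5622,2.6340,4.0000)
cross product → J_v[:, 0] = (-2.6340,-6.5622,0.0000)
J_ω[:, 0] = z_0
entry J[0][0] = -2.6340

-2.634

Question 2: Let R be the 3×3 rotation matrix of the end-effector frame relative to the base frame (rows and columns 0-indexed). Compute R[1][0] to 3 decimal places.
0.500

End-effector x-axis (col 0 of R) = (-0.8660,0.5000,0.0000)
R[1][0] = 0.5000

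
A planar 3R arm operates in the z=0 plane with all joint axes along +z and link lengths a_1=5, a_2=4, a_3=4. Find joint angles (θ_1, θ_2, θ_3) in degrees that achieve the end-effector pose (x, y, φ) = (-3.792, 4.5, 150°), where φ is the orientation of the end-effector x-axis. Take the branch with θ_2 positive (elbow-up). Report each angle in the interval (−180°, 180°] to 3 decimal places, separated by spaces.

44.996 150.004 -45.000

wrist centre = target − a_3·(cos φ, sin φ) = (-0.3279, 2.5000)
cos θ_2 = (6.3575−5²−4²)/(2·5·4) = -0.8661; θ_2 = 150.0042° (elbow-up)
β = atan2(2.5000,-0.3279) = 97.4722°; ψ = atan2(1.9997,1.5358) = 52.4767°
θ_1 = β − ψ = 44.9955°
θ_3 = φ − θ_1 − θ_2 = -44.9997° (wrapped to (-180°,180°])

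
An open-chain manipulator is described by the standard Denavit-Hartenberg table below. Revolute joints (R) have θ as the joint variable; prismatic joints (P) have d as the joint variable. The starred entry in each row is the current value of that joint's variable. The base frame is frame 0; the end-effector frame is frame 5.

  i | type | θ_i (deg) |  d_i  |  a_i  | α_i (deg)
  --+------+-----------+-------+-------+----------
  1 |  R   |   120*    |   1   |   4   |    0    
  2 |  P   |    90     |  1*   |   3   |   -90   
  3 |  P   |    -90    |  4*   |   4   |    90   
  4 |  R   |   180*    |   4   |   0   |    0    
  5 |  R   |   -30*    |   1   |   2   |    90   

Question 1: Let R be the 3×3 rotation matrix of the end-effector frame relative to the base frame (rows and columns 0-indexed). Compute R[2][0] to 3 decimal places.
End-effector x-axis (col 0 of R) = (0.2500,-0.4330,-0.8660)
R[2][0] = -0.8660

-0.866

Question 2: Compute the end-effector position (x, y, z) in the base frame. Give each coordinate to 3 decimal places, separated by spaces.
after link 1: o_1 = (-2.0000, 3.4641, 1.0000)
after link 2: o_2 = (-4.5981, 1.9641, 2.0000)
after link 3: o_3 = (-2.5981, -1.5000, 6.0000)
after link 4: o_4 = (0.8660, 0.5000, 6.0000)
after link 5: o_5 = (2.2321, 0.1340, 4.2679)

2.232 0.134 4.268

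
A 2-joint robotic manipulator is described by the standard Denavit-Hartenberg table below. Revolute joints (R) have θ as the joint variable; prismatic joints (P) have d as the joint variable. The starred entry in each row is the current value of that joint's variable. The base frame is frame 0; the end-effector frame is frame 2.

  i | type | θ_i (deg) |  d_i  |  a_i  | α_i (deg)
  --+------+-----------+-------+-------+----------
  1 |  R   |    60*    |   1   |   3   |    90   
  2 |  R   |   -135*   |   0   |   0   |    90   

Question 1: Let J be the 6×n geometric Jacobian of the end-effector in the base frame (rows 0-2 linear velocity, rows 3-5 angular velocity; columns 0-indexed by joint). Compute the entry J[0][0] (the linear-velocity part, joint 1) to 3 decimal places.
axis z_0 = ẑ; lever o_n−o_0 = (1.5000,2.5981,1.0000)
cross product → J_v[:, 0] = (-2.5981,1.5000,0.0000)
J_ω[:, 0] = z_0
entry J[0][0] = -2.5981

-2.598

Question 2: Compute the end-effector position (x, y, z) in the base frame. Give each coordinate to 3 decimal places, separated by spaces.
after link 1: o_1 = (1.5000, 2.5981, 1.0000)
after link 2: o_2 = (1.5000, 2.5981, 1.0000)

1.500 2.598 1.000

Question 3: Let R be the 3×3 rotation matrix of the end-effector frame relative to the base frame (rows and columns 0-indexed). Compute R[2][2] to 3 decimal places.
End-effector z-axis (col 2 of R) = (-0.3536,-0.6124,0.7071)
R[2][2] = 0.7071

0.707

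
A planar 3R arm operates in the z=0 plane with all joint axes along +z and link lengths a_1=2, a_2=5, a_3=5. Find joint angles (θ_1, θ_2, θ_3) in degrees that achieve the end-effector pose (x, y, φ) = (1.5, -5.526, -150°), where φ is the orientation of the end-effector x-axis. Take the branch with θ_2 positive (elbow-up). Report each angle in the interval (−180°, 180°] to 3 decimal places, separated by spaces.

-59.982 44.980 -134.998

wrist centre = target − a_3·(cos φ, sin φ) = (5.8301, -3.0260)
cos θ_2 = (43.1471−2²−5²)/(2·2·5) = 0.7074; θ_2 = 44.9801° (elbow-up)
β = atan2(-3.0260,5.8301) = -27.4306°; ψ = atan2(3.5343,5.5368) = 32.5515°
θ_1 = β − ψ = -59.9820°
θ_3 = φ − θ_1 − θ_2 = -134.9980° (wrapped to (-180°,180°])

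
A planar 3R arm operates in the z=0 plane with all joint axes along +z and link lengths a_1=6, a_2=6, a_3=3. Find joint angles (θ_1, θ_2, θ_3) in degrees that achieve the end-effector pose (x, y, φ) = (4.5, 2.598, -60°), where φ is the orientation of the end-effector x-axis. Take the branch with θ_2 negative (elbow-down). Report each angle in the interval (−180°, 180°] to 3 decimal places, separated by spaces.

wrist centre = target − a_3·(cos φ, sin φ) = (3.0000, 5.1961)
cos θ_2 = (35.9992−6²−6²)/(2·6·6) = -0.5000; θ_2 = -120.0007° (elbow-down)
β = atan2(5.1961,3.0000) = 59.9996°; ψ = atan2(-5.1961,2.9999) = -60.0004°
θ_1 = β − ψ = 120.0000°
θ_3 = φ − θ_1 − θ_2 = -59.9993° (wrapped to (-180°,180°])

120.000 -120.001 -59.999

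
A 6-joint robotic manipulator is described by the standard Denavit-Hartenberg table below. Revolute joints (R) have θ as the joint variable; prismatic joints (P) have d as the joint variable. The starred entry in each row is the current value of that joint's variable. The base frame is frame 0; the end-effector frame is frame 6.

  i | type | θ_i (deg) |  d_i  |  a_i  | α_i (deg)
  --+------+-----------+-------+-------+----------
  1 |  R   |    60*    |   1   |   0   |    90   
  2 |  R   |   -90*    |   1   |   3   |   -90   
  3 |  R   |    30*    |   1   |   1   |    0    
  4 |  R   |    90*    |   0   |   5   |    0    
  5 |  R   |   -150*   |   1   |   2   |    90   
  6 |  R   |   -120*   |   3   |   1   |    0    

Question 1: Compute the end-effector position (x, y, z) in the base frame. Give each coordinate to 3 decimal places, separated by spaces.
after link 1: o_1 = (0.0000, 0.0000, 1.0000)
after link 2: o_2 = (0.8660, -0.5000, -2.0000)
after link 3: o_3 = (0.9330, 0.6160, -2.8660)
after link 4: o_4 = (-2.8170, 2.7811, -0.3660)
after link 5: o_5 = (-1.4510, 3.1471, -2.0981)
after link 6: o_6 = (0.1495, 1.2231, -0.1651)

0.150 1.223 -0.165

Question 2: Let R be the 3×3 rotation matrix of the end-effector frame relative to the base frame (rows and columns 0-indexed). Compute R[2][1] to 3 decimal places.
-0.750

End-effector y-axis (col 1 of R) = (0.1250,-0.6495,-0.7500)
R[2][1] = -0.7500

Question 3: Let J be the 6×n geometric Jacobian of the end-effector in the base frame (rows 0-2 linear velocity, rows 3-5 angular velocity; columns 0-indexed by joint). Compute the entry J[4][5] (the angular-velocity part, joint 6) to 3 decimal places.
axis z_5 = (0.7500,-0.4330,0.5000); lever o_n−o_5 = (1.6005,-1.9240,1.9330)
cross product → J_v[:, 5] = (0.1250,-0.6495,-0.7500)
J_ω[:, 5] = z_5
entry J[4][5] = -0.4330

-0.433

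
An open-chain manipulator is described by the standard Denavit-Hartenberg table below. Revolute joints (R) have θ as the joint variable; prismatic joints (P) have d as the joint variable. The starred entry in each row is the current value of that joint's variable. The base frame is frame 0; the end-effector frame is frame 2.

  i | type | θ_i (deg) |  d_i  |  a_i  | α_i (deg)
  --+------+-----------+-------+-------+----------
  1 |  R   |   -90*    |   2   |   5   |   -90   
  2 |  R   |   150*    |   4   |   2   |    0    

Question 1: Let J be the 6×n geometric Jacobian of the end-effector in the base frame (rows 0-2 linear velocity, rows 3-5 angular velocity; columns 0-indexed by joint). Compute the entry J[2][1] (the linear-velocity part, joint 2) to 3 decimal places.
1.732

axis z_1 = (1.0000,0.0000,0.0000); lever o_n−o_1 = (4.0000,1.7321,-1.0000)
cross product → J_v[:, 1] = (-0.0000,1.0000,1.7321)
J_ω[:, 1] = z_1
entry J[2][1] = 1.7321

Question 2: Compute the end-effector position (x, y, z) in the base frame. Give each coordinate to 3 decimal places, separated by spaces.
after link 1: o_1 = (0.0000, -5.0000, 2.0000)
after link 2: o_2 = (4.0000, -3.2679, 1.0000)

4.000 -3.268 1.000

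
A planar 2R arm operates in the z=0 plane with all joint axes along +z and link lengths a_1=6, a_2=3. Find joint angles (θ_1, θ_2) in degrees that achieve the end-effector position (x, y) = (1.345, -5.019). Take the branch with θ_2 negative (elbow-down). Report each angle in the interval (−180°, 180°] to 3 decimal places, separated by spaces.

-44.998 -120.001

cos θ_2 = (26.9994−6²−3²)/(2·6·3) = -0.5000; θ_2 = -120.0011° (elbow-down)
β = atan2(-5.0190,1.3450) = -74.9983°; ψ = atan2(-2.5980,4.4999) = -30.0000°
θ_1 = β − ψ = -44.9983°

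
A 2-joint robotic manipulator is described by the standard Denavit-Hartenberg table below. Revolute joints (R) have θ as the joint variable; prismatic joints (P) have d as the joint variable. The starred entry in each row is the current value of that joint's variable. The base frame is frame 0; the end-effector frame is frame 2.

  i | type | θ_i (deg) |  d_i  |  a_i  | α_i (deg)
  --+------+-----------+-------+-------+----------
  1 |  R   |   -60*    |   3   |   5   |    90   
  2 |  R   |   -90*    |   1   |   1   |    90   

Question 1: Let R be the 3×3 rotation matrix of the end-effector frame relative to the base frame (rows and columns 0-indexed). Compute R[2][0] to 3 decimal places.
End-effector x-axis (col 0 of R) = (-0.0000,-0.0000,-1.0000)
R[2][0] = -1.0000

-1.000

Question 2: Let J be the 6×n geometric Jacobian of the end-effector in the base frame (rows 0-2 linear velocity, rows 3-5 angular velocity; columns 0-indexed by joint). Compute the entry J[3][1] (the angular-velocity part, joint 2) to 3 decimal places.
-0.866

axis z_1 = (-0.8660,-0.5000,0.0000); lever o_n−o_1 = (-0.8660,-0.5000,-1.0000)
cross product → J_v[:, 1] = (0.5000,-0.8660,-0.0000)
J_ω[:, 1] = z_1
entry J[3][1] = -0.8660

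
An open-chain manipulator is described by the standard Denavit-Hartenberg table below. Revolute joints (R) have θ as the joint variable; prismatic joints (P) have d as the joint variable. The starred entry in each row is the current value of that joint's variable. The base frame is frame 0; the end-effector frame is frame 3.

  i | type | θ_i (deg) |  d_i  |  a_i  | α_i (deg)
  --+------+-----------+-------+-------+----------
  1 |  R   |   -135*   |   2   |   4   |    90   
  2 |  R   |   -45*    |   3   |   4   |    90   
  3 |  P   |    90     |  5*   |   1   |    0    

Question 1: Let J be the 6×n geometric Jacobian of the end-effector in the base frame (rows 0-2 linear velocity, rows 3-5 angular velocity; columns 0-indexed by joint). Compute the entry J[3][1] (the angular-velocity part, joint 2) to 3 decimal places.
-0.707

axis z_1 = (-0.7071,0.7071,0.0000); lever o_n−o_1 = (-2.3284,3.3284,-6.3640)
cross product → J_v[:, 1] = (-4.5000,-4.5000,-0.7071)
J_ω[:, 1] = z_1
entry J[3][1] = -0.7071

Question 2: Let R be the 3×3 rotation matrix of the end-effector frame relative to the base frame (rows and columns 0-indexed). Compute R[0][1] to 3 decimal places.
0.500

End-effector y-axis (col 1 of R) = (0.5000,0.5000,0.7071)
R[0][1] = 0.5000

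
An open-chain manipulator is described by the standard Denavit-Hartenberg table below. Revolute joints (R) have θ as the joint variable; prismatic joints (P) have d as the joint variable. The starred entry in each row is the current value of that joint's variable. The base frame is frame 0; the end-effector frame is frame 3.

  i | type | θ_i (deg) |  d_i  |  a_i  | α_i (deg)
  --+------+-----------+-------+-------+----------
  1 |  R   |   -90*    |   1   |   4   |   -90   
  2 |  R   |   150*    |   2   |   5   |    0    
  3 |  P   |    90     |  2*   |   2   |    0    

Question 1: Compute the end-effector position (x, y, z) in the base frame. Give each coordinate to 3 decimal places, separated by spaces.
after link 1: o_1 = (0.0000, -4.0000, 1.0000)
after link 2: o_2 = (2.0000, 0.3301, -1.5000)
after link 3: o_3 = (4.0000, 1.3301, 0.2321)

4.000 1.330 0.232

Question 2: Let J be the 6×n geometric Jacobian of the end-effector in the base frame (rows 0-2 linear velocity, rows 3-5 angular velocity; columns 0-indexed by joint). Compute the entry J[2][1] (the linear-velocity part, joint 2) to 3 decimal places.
5.330

axis z_1 = (1.0000,0.0000,0.0000); lever o_n−o_1 = (4.0000,5.3301,-0.7679)
cross product → J_v[:, 1] = (-0.0000,0.7679,5.3301)
J_ω[:, 1] = z_1
entry J[2][1] = 5.3301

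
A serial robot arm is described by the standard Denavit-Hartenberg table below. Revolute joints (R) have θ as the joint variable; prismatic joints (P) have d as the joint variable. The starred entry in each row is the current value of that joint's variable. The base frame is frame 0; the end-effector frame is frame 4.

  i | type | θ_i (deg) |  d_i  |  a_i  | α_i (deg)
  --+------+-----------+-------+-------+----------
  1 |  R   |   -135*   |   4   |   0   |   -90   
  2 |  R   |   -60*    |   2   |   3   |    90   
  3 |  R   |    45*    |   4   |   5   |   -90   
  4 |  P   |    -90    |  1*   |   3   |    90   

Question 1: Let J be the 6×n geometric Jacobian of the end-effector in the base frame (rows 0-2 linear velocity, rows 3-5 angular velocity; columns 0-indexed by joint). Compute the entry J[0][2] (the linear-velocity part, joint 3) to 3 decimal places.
3.500

axis z_2 = (0.6124,0.6124,0.5000); lever o_n−o_2 = (6.2866,0.2866,5.9495)
cross product → J_v[:, 2] = (3.5000,-0.5000,-3.6742)
J_ω[:, 2] = z_2
entry J[0][2] = 3.5000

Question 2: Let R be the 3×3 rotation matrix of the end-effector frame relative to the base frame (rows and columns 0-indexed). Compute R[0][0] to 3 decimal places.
End-effector x-axis (col 0 of R) = (0.6124,0.6124,0.5000)
R[0][0] = 0.6124

0.612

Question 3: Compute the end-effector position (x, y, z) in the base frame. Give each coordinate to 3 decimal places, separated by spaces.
6.640 -2.188 12.548

after link 1: o_1 = (0.0000, 0.0000, 4.0000)
after link 2: o_2 = (0.3536, -2.4749, 6.5981)
after link 3: o_3 = (4.0530, -3.7754, 11.6599)
after link 4: o_4 = (6.6402, -2.1883, 12.5476)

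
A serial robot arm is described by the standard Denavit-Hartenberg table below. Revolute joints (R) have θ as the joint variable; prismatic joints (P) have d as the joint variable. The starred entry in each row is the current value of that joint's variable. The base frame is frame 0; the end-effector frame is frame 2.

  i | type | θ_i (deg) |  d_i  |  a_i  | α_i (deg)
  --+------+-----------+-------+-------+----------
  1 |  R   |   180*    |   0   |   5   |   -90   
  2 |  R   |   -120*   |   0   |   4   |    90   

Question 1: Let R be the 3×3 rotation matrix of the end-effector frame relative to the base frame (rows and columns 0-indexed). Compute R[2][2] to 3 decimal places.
-0.500

End-effector z-axis (col 2 of R) = (0.8660,-0.0000,-0.5000)
R[2][2] = -0.5000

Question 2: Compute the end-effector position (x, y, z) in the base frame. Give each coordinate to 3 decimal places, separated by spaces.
after link 1: o_1 = (-5.0000, 0.0000, 0.0000)
after link 2: o_2 = (-3.0000, 0.0000, 3.4641)

-3.000 0.000 3.464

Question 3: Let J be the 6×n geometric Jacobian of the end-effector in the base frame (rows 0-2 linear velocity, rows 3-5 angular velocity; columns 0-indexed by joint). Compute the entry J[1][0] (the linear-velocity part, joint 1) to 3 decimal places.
-3.000

axis z_0 = ẑ; lever o_n−o_0 = (-3.0000,0.0000,3.4641)
cross product → J_v[:, 0] = (-0.0000,-3.0000,0.0000)
J_ω[:, 0] = z_0
entry J[1][0] = -3.0000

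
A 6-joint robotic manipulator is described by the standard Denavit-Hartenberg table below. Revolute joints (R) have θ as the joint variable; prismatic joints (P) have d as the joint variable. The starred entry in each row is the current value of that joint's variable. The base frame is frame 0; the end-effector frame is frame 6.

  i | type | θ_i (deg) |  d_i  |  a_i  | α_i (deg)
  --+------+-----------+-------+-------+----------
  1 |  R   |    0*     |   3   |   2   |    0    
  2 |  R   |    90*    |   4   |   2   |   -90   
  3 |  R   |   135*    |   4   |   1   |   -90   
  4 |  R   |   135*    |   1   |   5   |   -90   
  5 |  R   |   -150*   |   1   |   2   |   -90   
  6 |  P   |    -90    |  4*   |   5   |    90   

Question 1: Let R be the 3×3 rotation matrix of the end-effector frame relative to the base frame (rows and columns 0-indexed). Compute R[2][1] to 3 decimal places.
0.862

End-effector y-axis (col 1 of R) = (0.3536,-0.3624,0.8624)
R[2][1] = 0.8624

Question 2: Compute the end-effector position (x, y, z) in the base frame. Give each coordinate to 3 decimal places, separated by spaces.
after link 1: o_1 = (2.0000, 0.0000, 3.0000)
after link 2: o_2 = (2.0000, 2.0000, 7.0000)
after link 3: o_3 = (-2.0000, 1.2929, 6.2929)
after link 4: o_4 = (1.5355, 3.0858, 9.5000)
after link 5: o_5 = (-0.3963, 2.0127, 9.8411)
after link 6: o_6 = (-2.5176, 3.0632, 15.7906)

-2.518 3.063 15.791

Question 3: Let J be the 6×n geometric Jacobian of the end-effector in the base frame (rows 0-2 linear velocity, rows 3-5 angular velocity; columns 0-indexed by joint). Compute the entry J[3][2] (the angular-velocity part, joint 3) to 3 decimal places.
-1.000

axis z_2 = (-1.0000,0.0000,0.0000); lever o_n−o_2 = (-4.5176,1.0632,8.7906)
cross product → J_v[:, 2] = (0.0000,8.7906,-1.0632)
J_ω[:, 2] = z_2
entry J[3][2] = -1.0000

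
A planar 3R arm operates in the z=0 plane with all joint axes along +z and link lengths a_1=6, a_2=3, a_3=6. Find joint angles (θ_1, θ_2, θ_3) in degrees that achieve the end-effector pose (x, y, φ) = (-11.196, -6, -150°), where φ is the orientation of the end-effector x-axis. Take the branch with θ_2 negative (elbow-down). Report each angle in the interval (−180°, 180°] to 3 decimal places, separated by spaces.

wrist centre = target − a_3·(cos φ, sin φ) = (-5.9998, -3.0000)
cos θ_2 = (44.9982−6²−3²)/(2·6·3) = -0.0001; θ_2 = -90.0029° (elbow-down)
β = atan2(-3.0000,-5.9998) = -153.4344°; ψ = atan2(-3.0000,5.9998) = -26.5656°
θ_1 = β − ψ = -126.8687°
θ_3 = φ − θ_1 − θ_2 = 66.8716° (wrapped to (-180°,180°])

-126.869 -90.003 66.872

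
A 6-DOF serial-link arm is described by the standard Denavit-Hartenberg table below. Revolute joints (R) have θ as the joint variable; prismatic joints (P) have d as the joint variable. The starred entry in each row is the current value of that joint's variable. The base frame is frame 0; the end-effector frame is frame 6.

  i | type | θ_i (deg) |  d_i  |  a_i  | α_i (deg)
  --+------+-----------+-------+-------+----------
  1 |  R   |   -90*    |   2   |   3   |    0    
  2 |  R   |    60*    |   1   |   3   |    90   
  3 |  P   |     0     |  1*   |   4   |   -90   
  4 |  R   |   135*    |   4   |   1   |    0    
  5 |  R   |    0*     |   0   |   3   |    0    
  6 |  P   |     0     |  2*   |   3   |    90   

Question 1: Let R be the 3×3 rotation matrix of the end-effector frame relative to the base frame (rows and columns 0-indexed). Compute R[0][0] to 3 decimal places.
End-effector x-axis (col 0 of R) = (-0.2588,0.9659,0.0000)
R[0][0] = -0.2588

-0.259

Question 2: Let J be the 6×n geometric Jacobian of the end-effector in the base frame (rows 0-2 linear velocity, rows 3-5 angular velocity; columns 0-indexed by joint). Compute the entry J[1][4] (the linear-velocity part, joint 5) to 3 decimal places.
-1.553

axis z_4 = (-0.0000,0.0000,1.0000); lever o_n−o_4 = (-1.5529,5.7956,2.0000)
cross product → J_v[:, 4] = (-5.7956,-1.5529,-0.0000)
J_ω[:, 4] = z_4
entry J[1][4] = -1.5529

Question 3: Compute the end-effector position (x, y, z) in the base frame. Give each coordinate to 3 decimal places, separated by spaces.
3.750 -0.605 9.000

after link 1: o_1 = (0.0000, -3.0000, 2.0000)
after link 2: o_2 = (2.5981, -4.5000, 3.0000)
after link 3: o_3 = (5.5622, -7.3660, 3.0000)
after link 4: o_4 = (5.3034, -6.4001, 7.0000)
after link 5: o_5 = (4.5269, -3.5023, 7.0000)
after link 6: o_6 = (3.7504, -0.6045, 9.0000)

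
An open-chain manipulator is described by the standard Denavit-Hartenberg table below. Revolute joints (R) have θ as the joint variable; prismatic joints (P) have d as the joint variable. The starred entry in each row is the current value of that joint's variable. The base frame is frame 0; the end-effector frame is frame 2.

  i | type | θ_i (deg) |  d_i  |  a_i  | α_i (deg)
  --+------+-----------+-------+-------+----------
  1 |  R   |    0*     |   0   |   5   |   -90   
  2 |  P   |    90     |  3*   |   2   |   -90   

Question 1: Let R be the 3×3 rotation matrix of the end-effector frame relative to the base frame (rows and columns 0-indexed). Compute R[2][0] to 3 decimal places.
End-effector x-axis (col 0 of R) = (0.0000,0.0000,-1.0000)
R[2][0] = -1.0000

-1.000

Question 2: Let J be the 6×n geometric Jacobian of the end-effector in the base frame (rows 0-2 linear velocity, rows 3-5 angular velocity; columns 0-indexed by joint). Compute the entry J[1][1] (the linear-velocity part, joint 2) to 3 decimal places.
prismatic axis z_1 = (0.0000,1.0000,0.0000)
J_v[:, 1] = z_1; J_ω[:, 1] = (0,0,0)
entry J[1][1] = 1.0000

1.000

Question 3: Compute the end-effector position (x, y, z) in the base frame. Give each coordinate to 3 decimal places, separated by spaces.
after link 1: o_1 = (5.0000, 0.0000, 0.0000)
after link 2: o_2 = (5.0000, 3.0000, -2.0000)

5.000 3.000 -2.000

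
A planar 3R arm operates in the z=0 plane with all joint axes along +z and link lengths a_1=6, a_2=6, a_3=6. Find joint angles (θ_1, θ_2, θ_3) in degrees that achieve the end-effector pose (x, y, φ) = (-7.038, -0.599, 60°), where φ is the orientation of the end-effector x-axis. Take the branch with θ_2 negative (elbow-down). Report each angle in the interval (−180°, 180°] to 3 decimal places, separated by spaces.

-134.994 -30.014 -134.992

wrist centre = target − a_3·(cos φ, sin φ) = (-10.0380, -5.7952)
cos θ_2 = (134.3452−6²−6²)/(2·6·6) = 0.8659; θ_2 = -30.0137° (elbow-down)
β = atan2(-5.7952,-10.0380) = -150.0012°; ψ = atan2(-3.0012,11.1954) = -15.0068°
θ_1 = β − ψ = -134.9944°
θ_3 = φ − θ_1 − θ_2 = -134.9919° (wrapped to (-180°,180°])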